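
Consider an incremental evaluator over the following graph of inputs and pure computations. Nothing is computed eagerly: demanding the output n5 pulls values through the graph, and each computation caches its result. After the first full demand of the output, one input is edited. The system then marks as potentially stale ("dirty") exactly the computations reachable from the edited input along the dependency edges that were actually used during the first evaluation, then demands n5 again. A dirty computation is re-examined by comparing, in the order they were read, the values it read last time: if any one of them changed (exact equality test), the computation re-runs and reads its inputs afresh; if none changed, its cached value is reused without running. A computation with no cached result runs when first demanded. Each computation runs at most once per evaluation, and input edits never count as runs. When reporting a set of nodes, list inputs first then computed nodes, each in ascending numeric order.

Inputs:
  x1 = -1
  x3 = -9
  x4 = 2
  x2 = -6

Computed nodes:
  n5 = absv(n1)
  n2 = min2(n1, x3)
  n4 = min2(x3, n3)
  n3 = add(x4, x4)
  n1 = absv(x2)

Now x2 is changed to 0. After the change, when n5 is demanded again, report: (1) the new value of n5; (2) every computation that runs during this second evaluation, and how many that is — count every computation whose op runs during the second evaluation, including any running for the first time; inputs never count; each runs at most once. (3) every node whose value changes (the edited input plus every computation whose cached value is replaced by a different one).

n5 now evaluates to 0.
Run set: n1, n5 (2 run).
Changed values: x2, n1, n5.

Initial pass — values computed on the first demand:
  n1 = absv(-6) = 6
  n5 = absv(6) = 6

Second demand — change propagation:
  n1: re-runs because x2 -6->0; new result 0.
  n5: re-runs because n1 6->0; new result 0.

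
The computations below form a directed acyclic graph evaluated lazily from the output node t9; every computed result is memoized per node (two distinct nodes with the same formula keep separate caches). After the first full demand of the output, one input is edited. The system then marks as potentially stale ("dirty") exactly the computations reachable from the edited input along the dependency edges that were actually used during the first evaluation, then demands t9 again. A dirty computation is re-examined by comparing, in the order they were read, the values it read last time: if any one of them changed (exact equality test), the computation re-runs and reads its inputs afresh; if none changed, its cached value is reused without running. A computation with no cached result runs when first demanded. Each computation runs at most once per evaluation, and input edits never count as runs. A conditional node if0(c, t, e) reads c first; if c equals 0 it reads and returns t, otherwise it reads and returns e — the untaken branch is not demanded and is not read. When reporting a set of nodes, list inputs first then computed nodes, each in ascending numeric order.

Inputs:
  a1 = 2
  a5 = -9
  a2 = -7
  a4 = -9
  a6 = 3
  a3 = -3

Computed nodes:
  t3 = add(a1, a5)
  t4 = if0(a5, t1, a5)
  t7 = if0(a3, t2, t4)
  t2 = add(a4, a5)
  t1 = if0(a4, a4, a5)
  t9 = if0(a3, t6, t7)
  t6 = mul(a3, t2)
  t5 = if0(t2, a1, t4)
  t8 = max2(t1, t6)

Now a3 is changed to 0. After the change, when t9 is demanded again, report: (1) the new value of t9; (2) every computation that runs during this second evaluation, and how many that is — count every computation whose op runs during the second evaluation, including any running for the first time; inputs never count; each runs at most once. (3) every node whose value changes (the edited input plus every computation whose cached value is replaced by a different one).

Demanding t9 again yields 0.
3 computations run: t2, t6, t9.
The nodes whose values change: a3, t9.
Note the branch switch — demand abandons t7, which is never re-examined.

First demand of the output computes:
  t4 = if0(a5=-9 -> else branch a5) = -9
  t7 = if0(a3=-3 -> else branch t4) = -9
  t9 = if0(a3=-3 -> else branch t7) = -9

After the edit, cleaning proceeds:
  t2: had never run; runs now, result -18.
  t6: had never run; runs now, result 0.
  t7: stays stale; no demand reaches it after the flip.
  t9: a read changed (a3 -3->0) — executes, giving 0.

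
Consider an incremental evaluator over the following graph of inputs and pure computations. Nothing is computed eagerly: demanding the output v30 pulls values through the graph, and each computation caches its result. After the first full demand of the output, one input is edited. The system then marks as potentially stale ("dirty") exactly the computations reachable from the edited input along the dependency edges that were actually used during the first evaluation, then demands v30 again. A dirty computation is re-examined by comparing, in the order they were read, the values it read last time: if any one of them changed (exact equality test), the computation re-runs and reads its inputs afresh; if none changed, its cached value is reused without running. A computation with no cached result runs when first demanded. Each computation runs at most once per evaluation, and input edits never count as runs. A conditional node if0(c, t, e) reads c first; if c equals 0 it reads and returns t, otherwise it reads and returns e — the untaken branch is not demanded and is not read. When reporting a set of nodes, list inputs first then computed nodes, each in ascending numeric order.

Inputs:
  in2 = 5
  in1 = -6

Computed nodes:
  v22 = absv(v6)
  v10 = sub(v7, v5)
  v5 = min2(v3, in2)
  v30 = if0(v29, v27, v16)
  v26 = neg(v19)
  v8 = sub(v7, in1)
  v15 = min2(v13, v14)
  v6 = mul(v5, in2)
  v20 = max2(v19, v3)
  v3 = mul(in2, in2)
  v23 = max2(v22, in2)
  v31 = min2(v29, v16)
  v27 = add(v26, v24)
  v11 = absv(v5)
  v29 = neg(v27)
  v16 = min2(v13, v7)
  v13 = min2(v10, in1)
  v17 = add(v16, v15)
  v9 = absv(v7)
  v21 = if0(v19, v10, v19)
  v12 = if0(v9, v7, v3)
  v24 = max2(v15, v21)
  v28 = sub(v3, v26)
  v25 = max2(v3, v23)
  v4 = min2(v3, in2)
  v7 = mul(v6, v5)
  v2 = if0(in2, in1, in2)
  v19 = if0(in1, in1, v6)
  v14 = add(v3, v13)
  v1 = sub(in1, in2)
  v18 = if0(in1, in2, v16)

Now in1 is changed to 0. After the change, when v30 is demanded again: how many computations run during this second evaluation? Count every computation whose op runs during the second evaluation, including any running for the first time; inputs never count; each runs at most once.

Run set: v13, v14, v15, v16, v19, v21, v24, v26, v27, v29, v30 (11 run).
The important point: the flipped condition pulls in fresh nodes; v16 runs for the first time.

Initial pass — values computed on the first demand:
  v3 = mul(5, 5) = 25
  v5 = min2(25, 5) = 5
  v6 = mul(5, 5) = 25
  v7 = mul(25, 5) = 125
  v10 = sub(125, 5) = 120
  v13 = min2(120, -6) = -6
  v14 = add(25, -6) = 19
  v15 = min2(-6, 19) = -6
  v19 = if0(in1=-6 -> else branch v6) = 25
  v21 = if0(v19=25 -> else branch v19) = 25
  v24 = max2(-6, 25) = 25
  v26 = neg(25) = -25
  v27 = add(-25, 25) = 0
  v29 = neg(0) = 0
  v30 = if0(v29=0 -> then branch v27) = 0

Second demand — change propagation:
  v13: re-runs because in1 -6->0; new result 0.
  v14: re-runs because v13 -6->0; new result 25.
  v15: re-runs because v13 -6->0; v14 19->25; new result 0.
  v16: newly demanded (no cache) — executes and yields 0.
  v19: re-runs because in1 -6->0; new result 0.
  v21: re-runs because v19 25->0; v19 25->0; new result 120.
  v24: re-runs because v15 -6->0; v21 25->120; new result 120.
  v26: re-runs because v19 25->0; new result 0.
  v27: re-runs because v26 -25->0; v24 25->120; new result 120.
  v29: re-runs because v27 0->120; new result -120.
  v30: re-runs because v29 0->-120; v27 0->120; new result 0 (unchanged).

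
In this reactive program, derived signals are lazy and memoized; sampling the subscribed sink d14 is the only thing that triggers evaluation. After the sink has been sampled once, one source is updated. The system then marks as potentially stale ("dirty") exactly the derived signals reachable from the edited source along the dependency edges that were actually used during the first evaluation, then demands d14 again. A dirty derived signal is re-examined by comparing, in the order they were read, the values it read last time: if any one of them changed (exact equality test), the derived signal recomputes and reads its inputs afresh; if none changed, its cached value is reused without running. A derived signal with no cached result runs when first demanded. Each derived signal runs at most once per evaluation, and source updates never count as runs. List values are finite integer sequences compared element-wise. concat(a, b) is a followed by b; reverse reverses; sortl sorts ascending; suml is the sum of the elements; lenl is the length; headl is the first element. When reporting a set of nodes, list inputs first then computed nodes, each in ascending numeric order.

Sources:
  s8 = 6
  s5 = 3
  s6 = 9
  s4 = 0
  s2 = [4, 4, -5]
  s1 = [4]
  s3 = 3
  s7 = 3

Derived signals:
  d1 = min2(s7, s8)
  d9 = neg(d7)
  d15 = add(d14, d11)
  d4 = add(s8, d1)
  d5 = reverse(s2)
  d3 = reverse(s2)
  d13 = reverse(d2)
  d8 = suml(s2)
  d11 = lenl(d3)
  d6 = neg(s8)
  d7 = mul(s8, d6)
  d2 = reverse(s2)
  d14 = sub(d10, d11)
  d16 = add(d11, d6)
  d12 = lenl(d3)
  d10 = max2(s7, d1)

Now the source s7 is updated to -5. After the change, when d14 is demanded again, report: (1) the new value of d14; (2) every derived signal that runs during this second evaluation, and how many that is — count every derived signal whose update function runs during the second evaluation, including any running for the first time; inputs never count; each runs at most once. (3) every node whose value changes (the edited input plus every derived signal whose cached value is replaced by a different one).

First demand of the output computes:
  d1 = min2(3, 6) = 3
  d3 = reverse([4, 4, -5]) = [-5, 4, 4]
  d10 = max2(3, 3) = 3
  d11 = lenl([-5, 4, 4]) = 3
  d14 = sub(3, 3) = 0

After the edit, cleaning proceeds:
  d1: a read changed (s7 3->-5) — executes, giving -5.
  d10: a read changed (s7 3->-5; d1 3->-5) — executes, giving -5.
  d14: a read changed (d10 3->-5) — executes, giving -8.

Demanding d14 again yields -8.
3 derived signals run: d1, d10, d14.
The nodes whose values change: s7, d1, d10, d14.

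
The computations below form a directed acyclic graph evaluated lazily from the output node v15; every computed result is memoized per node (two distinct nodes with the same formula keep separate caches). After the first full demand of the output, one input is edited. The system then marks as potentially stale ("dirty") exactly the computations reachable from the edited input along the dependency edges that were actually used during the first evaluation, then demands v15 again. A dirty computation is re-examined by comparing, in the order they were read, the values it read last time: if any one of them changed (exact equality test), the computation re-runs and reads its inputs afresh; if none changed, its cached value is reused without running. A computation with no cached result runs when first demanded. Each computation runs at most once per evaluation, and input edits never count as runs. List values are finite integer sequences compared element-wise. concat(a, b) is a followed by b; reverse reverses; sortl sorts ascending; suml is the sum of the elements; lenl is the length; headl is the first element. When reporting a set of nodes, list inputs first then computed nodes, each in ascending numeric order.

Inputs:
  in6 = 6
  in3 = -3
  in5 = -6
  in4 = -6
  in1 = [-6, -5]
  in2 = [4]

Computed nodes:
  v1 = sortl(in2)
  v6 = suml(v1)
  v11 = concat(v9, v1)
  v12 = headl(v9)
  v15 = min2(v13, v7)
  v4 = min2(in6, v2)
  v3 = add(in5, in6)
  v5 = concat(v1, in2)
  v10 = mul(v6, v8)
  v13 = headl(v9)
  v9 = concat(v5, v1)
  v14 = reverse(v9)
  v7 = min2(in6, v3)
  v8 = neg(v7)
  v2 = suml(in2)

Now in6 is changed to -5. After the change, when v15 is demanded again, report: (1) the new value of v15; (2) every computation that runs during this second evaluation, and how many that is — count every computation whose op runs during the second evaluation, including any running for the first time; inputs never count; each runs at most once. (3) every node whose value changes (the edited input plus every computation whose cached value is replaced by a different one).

Demanding v15 again yields -11.
3 computations run: v3, v7, v15.
The nodes whose values change: in6, v3, v7, v15.

First demand of the output computes:
  v1 = sortl([4]) = [4]
  v3 = add(-6, 6) = 0
  v5 = concat([4], [4]) = [4, 4]
  v7 = min2(6, 0) = 0
  v9 = concat([4, 4], [4]) = [4, 4, 4]
  v13 = headl([4, 4, 4]) = 4
  v15 = min2(4, 0) = 0

After the edit, cleaning proceeds:
  v3: a read changed (in6 6->-5) — executes, giving -11.
  v7: a read changed (in6 6->-5; v3 0->-11) — executes, giving -11.
  v15: a read changed (v7 0->-11) — executes, giving -11.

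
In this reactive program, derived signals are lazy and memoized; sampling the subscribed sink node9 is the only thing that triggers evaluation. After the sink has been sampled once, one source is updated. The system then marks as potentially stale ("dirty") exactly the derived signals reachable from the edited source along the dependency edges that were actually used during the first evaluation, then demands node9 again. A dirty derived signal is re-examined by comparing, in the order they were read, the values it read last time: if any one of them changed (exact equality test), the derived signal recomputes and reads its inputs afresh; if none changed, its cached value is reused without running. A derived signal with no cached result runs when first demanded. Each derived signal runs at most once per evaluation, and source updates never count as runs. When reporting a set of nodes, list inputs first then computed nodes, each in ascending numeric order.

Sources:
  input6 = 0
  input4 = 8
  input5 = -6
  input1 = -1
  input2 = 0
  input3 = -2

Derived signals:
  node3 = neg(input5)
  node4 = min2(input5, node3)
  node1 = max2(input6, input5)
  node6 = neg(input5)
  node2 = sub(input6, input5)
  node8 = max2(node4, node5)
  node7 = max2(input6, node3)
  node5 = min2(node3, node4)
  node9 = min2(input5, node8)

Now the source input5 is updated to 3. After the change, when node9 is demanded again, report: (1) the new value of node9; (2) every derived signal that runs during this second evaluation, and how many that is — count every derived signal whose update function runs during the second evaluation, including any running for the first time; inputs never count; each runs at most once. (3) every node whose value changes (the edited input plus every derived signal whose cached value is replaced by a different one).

Demanding node9 again yields -3.
5 derived signals run: node3, node4, node5, node8, node9.
The nodes whose values change: input5, node3, node4, node5, node8, node9.

First demand of the output computes:
  node3 = neg(-6) = 6
  node4 = min2(-6, 6) = -6
  node5 = min2(6, -6) = -6
  node8 = max2(-6, -6) = -6
  node9 = min2(-6, -6) = -6

After the edit, cleaning proceeds:
  node3: a read changed (input5 -6->3) — executes, giving -3.
  node4: a read changed (input5 -6->3; node3 6->-3) — executes, giving -3.
  node5: a read changed (node3 6->-3; node4 -6->-3) — executes, giving -3.
  node8: a read changed (node4 -6->-3; node5 -6->-3) — executes, giving -3.
  node9: a read changed (input5 -6->3; node8 -6->-3) — executes, giving -3.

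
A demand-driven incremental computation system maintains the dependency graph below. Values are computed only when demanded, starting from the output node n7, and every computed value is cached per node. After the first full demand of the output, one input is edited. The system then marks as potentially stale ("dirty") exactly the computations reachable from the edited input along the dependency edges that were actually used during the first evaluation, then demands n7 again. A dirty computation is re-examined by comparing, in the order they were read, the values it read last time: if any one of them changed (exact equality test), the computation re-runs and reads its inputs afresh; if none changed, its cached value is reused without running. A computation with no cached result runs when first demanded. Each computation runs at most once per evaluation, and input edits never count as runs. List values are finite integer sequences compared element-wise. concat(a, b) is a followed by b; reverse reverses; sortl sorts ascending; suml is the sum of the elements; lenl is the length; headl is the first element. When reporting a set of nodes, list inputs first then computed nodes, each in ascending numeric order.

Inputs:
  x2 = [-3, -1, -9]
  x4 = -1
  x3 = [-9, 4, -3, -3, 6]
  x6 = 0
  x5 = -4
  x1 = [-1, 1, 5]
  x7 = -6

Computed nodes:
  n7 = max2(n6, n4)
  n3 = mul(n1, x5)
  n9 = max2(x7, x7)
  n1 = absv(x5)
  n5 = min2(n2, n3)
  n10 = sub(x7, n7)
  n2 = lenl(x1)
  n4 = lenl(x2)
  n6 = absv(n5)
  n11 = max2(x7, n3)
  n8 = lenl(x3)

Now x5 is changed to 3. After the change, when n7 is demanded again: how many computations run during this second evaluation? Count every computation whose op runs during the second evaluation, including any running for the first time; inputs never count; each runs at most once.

Computations that run: n1, n3, n5, n6, n7 — 5 in total.

First evaluation (everything demanded from the output):
  n1 = absv(-4) = 4
  n2 = lenl([-1, 1, 5]) = 3
  n3 = mul(4, -4) = -16
  n4 = lenl([-3, -1, -9]) = 3
  n5 = min2(3, -16) = -16
  n6 = absv(-16) = 16
  n7 = max2(16, 3) = 16

Propagation after the edit:
  n1: runs — x5 -4->3; result 3.
  n3: runs — n1 4->3; x5 -4->3; result 9.
  n5: runs — n3 -16->9; result 3.
  n6: runs — n5 -16->3; result 3.
  n7: runs — n6 16->3; result 3.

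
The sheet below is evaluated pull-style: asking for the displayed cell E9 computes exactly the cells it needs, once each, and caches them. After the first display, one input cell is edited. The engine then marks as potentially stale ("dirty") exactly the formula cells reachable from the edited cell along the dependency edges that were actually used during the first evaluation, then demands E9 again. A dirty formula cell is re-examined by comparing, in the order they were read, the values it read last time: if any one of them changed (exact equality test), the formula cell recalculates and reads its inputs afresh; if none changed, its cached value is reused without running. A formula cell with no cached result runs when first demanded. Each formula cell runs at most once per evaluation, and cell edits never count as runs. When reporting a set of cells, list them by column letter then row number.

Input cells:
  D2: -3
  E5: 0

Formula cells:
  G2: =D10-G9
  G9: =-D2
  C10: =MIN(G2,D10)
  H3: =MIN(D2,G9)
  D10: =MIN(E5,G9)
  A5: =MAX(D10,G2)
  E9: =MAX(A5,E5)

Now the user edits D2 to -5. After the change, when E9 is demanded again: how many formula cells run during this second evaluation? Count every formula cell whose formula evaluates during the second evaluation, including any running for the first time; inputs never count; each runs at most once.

4 formula cells run: A5, D10, G2, G9.
Note where the cutoff bites: E9 is checked, finds nothing changed, and keeps its cache.

First demand of the output computes:
  G9 = -(-3) = 3
  D10 = MIN(0, 3) = 0
  G2 = 0 - 3 = -3
  A5 = MAX(0, -3) = 0
  E9 = MAX(0, 0) = 0

After the edit, cleaning proceeds:
  G9: a read changed (D2 -3->-5) — executes, giving 5.
  D10: a read changed (G9 3->5) — executes, giving 0 — identical to its old value.
  G2: a read changed (G9 3->5) — executes, giving -5.
  A5: a read changed (G2 -3->-5) — executes, giving 0 — identical to its old value.
  E9: dirty, but its reads are unchanged (A5 unchanged, E5 unchanged); cached 0 stands.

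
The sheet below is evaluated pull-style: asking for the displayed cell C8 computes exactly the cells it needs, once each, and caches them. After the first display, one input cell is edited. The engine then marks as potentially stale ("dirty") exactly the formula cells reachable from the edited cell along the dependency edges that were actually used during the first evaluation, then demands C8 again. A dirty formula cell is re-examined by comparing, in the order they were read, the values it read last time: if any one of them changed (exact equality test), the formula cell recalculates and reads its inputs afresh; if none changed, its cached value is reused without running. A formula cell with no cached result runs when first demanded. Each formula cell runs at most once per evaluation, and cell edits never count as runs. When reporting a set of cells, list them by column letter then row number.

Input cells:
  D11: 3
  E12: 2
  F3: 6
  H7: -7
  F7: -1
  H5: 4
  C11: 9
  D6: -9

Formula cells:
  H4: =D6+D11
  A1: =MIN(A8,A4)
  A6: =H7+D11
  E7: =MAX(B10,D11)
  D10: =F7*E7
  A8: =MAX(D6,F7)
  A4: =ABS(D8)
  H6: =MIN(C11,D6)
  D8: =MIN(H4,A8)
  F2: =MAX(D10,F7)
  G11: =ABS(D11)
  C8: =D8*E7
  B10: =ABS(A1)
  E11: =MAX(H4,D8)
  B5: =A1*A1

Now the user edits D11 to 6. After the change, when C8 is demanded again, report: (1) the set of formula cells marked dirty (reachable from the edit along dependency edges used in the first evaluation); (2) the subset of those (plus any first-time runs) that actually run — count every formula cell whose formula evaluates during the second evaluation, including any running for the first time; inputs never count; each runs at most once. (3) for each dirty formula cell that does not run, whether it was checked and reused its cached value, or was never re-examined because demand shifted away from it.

The edit dirties: A1, A4, B10, C8, D8, E7, H4.
6 formula cells run: A1, A4, C8, D8, E7, H4.
Cache hits after checking: B10.
Note where the cutoff bites: B10 is checked, finds nothing changed, and keeps its cache.

First demand of the output computes:
  A8 = MAX(-9, -1) = -1
  H4 = -9 + 3 = -6
  D8 = MIN(-6, -1) = -6
  A4 = ABS(-6) = 6
  A1 = MIN(-1, 6) = -1
  B10 = ABS(-1) = 1
  E7 = MAX(1, 3) = 3
  C8 = -6 * 3 = -18

After the edit, cleaning proceeds:
  H4: a read changed (D11 3->6) — executes, giving -3.
  D8: a read changed (H4 -6->-3) — executes, giving -3.
  A4: a read changed (D8 -6->-3) — executes, giving 3.
  A1: a read changed (A4 6->3) — executes, giving -1 — identical to its old value.
  B10: dirty, but its reads are unchanged (A1 unchanged); cached 1 stands.
  E7: a read changed (D11 3->6) — executes, giving 6.
  C8: a read changed (D8 -6->-3; E7 3->6) — executes, giving -18 — identical to its old value.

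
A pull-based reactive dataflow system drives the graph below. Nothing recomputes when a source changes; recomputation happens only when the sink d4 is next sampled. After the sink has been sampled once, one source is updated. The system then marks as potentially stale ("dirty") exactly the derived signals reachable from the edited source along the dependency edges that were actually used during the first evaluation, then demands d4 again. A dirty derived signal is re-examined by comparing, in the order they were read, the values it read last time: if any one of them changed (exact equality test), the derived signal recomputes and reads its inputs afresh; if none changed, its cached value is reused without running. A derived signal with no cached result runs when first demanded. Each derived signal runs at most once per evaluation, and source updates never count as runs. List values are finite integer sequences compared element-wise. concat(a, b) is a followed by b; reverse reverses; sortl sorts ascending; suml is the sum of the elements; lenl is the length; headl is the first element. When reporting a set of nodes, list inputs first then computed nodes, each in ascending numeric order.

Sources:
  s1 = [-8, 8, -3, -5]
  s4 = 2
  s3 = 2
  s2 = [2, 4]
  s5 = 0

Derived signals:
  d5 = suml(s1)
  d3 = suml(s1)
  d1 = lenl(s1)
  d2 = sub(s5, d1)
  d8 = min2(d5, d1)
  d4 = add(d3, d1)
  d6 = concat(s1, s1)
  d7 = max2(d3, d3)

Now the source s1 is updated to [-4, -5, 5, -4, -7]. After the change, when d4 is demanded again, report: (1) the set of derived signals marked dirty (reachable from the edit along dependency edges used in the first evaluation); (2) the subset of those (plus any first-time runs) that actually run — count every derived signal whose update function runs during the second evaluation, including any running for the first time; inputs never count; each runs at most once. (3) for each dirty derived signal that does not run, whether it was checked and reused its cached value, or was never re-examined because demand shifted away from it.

First evaluation (everything demanded from the output):
  d1 = lenl([-8, 8, -3, -5]) = 4
  d3 = suml([-8, 8, -3, -5]) = -8
  d4 = add(-8, 4) = -4

Propagation after the edit:
  d1: runs — s1 [-8, 8, -3, -5]->[-4, -5, 5, -4, -7]; result 5.
  d3: runs — s1 [-8, 8, -3, -5]->[-4, -5, 5, -4, -7]; result -15.
  d4: runs — d3 -8->-15; d1 4->5; result -10.

Marked dirty: d1, d3, d4.
Derived signals that run: d1, d3, d4 — 3 in total.
Every dirty derived signal ran.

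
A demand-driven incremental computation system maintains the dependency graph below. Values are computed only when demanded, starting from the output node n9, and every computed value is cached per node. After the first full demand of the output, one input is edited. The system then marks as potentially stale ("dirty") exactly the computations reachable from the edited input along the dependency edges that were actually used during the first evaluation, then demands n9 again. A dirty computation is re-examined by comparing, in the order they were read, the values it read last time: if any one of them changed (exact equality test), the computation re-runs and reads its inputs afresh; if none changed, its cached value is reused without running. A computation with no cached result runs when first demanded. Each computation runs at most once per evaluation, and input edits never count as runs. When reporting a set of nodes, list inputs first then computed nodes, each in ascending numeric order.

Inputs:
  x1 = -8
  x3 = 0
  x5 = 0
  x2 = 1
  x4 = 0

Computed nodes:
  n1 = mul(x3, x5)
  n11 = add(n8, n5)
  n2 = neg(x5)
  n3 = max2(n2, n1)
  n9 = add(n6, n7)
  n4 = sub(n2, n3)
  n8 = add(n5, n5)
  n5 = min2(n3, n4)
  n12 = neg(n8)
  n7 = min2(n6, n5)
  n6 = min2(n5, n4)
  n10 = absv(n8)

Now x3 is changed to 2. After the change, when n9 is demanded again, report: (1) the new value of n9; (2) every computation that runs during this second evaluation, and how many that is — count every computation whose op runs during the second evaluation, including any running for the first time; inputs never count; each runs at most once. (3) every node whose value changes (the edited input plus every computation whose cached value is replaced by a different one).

New value of n9: 0.
Computations that run: n1 — 1 in total.
Values that change: x3.
Key observation: the change is absorbed at n1 — it re-runs but produces the same value, and the output's value is unchanged.

First evaluation (everything demanded from the output):
  n1 = mul(0, 0) = 0
  n2 = neg(0) = 0
  n3 = max2(0, 0) = 0
  n4 = sub(0, 0) = 0
  n5 = min2(0, 0) = 0
  n6 = min2(0, 0) = 0
  n7 = min2(0, 0) = 0
  n9 = add(0, 0) = 0

Propagation after the edit:
  n1: runs — x3 0->2; result 0 (same value as before).
  n3: checked — values it read are unchanged (n2 unchanged, n1 unchanged); reused cached 0 without running.
  n4: checked — values it read are unchanged (n2 unchanged, n3 unchanged); reused cached 0 without running.
  n5: checked — values it read are unchanged (n3 unchanged, n4 unchanged); reused cached 0 without running.
  n6: checked — values it read are unchanged (n5 unchanged, n4 unchanged); reused cached 0 without running.
  n7: checked — values it read are unchanged (n6 unchanged, n5 unchanged); reused cached 0 without running.
  n9: checked — values it read are unchanged (n6 unchanged, n7 unchanged); reused cached 0 without running.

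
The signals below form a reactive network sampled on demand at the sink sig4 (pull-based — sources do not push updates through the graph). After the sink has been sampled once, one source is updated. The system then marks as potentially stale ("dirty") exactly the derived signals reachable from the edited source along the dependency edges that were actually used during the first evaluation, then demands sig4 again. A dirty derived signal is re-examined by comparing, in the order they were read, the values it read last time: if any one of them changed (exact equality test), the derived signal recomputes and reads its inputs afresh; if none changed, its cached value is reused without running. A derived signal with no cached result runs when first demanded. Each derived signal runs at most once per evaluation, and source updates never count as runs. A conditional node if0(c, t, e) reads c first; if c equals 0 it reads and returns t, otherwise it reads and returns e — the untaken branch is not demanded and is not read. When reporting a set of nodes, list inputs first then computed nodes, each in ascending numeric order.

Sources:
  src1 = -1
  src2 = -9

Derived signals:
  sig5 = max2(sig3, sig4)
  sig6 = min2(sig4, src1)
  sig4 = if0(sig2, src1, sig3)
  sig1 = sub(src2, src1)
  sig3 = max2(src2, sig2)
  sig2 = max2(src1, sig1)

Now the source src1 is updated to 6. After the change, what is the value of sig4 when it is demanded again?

sig4 now evaluates to 6.

Initial pass — values computed on the first demand:
  sig1 = sub(-9, -1) = -8
  sig2 = max2(-1, -8) = -1
  sig3 = max2(-9, -1) = -1
  sig4 = if0(sig2=-1 -> else branch sig3) = -1

Second demand — change propagation:
  sig1: re-runs because src1 -1->6; new result -15.
  sig2: re-runs because src1 -1->6; sig1 -8->-15; new result 6.
  sig3: re-runs because sig2 -1->6; new result 6.
  sig4: re-runs because sig2 -1->6; sig3 -1->6; new result 6.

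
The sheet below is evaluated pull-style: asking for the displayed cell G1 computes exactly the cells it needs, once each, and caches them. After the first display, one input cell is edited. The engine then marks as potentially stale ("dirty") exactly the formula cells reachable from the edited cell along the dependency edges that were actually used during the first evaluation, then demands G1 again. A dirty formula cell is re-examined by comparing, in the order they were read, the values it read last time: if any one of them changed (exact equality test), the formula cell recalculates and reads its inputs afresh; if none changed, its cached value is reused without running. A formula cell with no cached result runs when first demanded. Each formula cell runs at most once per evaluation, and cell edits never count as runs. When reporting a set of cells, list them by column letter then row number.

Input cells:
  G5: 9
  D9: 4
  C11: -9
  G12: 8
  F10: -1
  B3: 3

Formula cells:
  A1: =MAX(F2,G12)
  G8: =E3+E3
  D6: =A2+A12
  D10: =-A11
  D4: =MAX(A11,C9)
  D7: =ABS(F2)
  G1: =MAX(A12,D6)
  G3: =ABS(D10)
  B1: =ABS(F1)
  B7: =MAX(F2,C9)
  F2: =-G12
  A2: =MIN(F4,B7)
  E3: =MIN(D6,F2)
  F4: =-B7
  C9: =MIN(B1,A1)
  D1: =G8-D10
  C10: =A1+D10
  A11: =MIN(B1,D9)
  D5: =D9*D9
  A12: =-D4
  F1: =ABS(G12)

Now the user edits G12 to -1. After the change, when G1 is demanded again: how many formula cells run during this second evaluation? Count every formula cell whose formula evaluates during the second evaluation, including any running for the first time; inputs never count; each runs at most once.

First demand of the output computes:
  F1 = ABS(8) = 8
  B1 = ABS(8) = 8
  A11 = MIN(8, 4) = 4
  F2 = -(8) = -8
  A1 = MAX(-8, 8) = 8
  C9 = MIN(8, 8) = 8
  B7 = MAX(-8, 8) = 8
  D4 = MAX(4, 8) = 8
  A12 = -(8) = -8
  F4 = -(8) = -8
  A2 = MIN(-8, 8) = -8
  D6 = -8 + -8 = -16
  G1 = MAX(-8, -16) = -8

After the edit, cleaning proceeds:
  F1: a read changed (G12 8->-1) — executes, giving 1.
  B1: a read changed (F1 8->1) — executes, giving 1.
  A11: a read changed (B1 8->1) — executes, giving 1.
  F2: a read changed (G12 8->-1) — executes, giving 1.
  A1: a read changed (F2 -8->1; G12 8->-1) — executes, giving 1.
  C9: a read changed (B1 8->1; A1 8->1) — executes, giving 1.
  B7: a read changed (F2 -8->1; C9 8->1) — executes, giving 1.
  D4: a read changed (A11 4->1; C9 8->1) — executes, giving 1.
  A12: a read changed (D4 8->1) — executes, giving -1.
  F4: a read changed (B7 8->1) — executes, giving -1.
  A2: a read changed (F4 -8->-1; B7 8->1) — executes, giving -1.
  D6: a read changed (A2 -8->-1; A12 -8->-1) — executes, giving -2.
  G1: a read changed (A12 -8->-1; D6 -16->-2) — executes, giving -1.

13 formula cells run: A1, A2, A11, A12, B1, B7, C9, D4, D6, F1, F2, F4, G1.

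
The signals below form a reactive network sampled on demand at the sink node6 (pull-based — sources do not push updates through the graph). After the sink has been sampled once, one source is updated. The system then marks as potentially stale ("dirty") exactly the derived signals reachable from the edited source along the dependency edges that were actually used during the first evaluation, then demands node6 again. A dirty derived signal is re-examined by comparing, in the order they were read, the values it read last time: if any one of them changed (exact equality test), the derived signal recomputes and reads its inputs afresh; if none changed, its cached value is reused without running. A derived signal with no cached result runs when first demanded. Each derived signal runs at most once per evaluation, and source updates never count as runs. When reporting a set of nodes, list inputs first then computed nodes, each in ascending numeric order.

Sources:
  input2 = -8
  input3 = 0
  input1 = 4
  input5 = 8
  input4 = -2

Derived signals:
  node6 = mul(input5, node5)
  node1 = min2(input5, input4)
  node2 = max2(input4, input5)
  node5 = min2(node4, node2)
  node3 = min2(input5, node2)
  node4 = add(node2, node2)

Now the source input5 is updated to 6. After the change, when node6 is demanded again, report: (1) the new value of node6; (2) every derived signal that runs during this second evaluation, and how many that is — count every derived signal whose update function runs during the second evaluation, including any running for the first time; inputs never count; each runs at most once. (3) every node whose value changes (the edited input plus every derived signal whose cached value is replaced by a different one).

node6 now evaluates to 36.
Run set: node2, node4, node5, node6 (4 run).
Changed values: input5, node2, node4, node5, node6.

Initial pass — values computed on the first demand:
  node2 = max2(-2, 8) = 8
  node4 = add(8, 8) = 16
  node5 = min2(16, 8) = 8
  node6 = mul(8, 8) = 64

Second demand — change propagation:
  node2: re-runs because input5 8->6; new result 6.
  node4: re-runs because node2 8->6; node2 8->6; new result 12.
  node5: re-runs because node4 16->12; node2 8->6; new result 6.
  node6: re-runs because input5 8->6; node5 8->6; new result 36.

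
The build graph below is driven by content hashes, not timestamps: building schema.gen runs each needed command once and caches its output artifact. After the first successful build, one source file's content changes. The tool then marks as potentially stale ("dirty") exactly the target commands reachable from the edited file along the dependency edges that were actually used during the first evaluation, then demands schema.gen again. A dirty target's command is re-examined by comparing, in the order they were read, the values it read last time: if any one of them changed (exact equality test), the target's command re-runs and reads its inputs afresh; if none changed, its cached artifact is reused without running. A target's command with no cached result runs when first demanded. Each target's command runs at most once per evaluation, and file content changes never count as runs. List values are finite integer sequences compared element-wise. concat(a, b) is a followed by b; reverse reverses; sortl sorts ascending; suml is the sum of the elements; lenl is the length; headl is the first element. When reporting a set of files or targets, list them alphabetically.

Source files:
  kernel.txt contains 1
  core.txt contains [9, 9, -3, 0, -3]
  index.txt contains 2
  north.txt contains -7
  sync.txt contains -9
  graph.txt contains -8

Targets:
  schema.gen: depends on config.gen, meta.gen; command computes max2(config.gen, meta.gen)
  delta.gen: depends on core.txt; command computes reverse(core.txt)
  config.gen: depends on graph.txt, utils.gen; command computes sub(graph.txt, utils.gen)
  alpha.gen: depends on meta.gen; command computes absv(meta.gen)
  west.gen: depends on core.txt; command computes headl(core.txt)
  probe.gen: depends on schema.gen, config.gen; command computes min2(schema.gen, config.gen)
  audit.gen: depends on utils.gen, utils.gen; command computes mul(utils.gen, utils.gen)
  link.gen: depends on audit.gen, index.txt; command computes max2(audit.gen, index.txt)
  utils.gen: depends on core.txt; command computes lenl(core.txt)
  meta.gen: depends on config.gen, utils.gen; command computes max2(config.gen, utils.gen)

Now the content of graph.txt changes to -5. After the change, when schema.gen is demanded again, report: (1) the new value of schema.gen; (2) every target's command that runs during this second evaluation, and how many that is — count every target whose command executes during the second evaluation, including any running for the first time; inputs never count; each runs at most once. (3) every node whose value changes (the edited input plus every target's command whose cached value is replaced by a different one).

Initial pass — values computed on the first demand:
  utils.gen = lenl([9, 9, -3, 0, -3]) = 5
  config.gen = sub(-8, 5) = -13
  meta.gen = max2(-13, 5) = 5
  schema.gen = max2(-13, 5) = 5

Second demand — change propagation:
  config.gen: re-runs because graph.txt -8->-5; new result -10.
  meta.gen: re-runs because config.gen -13->-10; new result 5 (unchanged).
  schema.gen: re-runs because config.gen -13->-10; new result 5 (unchanged).

schema.gen now evaluates to 5.
Run set: config.gen, meta.gen, schema.gen (3 run).
Changed values: config.gen, graph.txt.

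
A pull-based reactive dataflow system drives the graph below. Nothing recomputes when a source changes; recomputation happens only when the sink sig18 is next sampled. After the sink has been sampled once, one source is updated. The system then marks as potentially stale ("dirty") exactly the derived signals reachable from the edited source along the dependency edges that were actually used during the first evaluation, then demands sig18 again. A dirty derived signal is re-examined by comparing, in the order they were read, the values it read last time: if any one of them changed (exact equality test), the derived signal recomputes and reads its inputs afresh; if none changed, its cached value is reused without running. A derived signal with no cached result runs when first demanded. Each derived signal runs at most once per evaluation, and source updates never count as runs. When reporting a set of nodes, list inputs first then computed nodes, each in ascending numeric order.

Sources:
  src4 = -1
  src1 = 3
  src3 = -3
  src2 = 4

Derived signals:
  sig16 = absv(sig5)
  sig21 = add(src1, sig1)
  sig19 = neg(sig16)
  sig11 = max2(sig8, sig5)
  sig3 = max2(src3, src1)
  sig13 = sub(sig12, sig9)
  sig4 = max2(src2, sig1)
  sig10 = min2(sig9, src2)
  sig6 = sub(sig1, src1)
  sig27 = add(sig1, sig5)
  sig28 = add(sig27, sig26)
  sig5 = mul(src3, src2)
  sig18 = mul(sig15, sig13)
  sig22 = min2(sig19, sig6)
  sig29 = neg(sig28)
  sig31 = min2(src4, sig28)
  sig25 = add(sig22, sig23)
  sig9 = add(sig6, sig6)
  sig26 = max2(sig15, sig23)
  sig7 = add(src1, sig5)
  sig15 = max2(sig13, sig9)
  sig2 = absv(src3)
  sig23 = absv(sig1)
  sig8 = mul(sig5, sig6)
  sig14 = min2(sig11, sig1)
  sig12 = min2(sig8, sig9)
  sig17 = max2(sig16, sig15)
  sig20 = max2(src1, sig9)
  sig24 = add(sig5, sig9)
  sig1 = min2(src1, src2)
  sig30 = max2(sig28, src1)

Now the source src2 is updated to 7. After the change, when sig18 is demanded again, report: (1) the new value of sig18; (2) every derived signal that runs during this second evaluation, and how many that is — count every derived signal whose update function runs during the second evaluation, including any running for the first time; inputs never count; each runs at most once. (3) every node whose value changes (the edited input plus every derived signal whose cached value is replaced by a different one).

First evaluation (everything demanded from the output):
  sig1 = min2(3, 4) = 3
  sig5 = mul(-3, 4) = -12
  sig6 = sub(3, 3) = 0
  sig8 = mul(-12, 0) = 0
  sig9 = add(0, 0) = 0
  sig12 = min2(0, 0) = 0
  sig13 = sub(0, 0) = 0
  sig15 = max2(0, 0) = 0
  sig18 = mul(0, 0) = 0

Propagation after the edit:
  sig1: runs — src2 4->7; result 3 (same value as before).
  sig5: runs — src2 4->7; result -21.
  sig6: checked — values it read are unchanged (sig1 unchanged, src1 unchanged); reused cached 0 without running.
  sig8: runs — sig5 -12->-21; result 0 (same value as before).
  sig9: checked — values it read are unchanged (sig6 unchanged, sig6 unchanged); reused cached 0 without running.
  sig12: checked — values it read are unchanged (sig8 unchanged, sig9 unchanged); reused cached 0 without running.
  sig13: checked — values it read are unchanged (sig12 unchanged, sig9 unchanged); reused cached 0 without running.
  sig15: checked — values it read are unchanged (sig13 unchanged, sig9 unchanged); reused cached 0 without running.
  sig18: checked — values it read are unchanged (sig15 unchanged, sig13 unchanged); reused cached 0 without running.

Key observation: the cutoff stops propagation at sig6 — its inputs' values are unchanged, so it reuses its cache.

New value of sig18: 0.
Derived signals that run: sig1, sig5, sig8 — 3 in total.
Values that change: src2, sig5.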